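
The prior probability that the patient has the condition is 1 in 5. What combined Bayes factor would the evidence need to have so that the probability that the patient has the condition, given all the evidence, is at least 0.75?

12

Prior odds = 0.2/0.8 = 0.25.
Target odds = 0.75/0.25 = 3.
Required Bayes factor = 3 ÷ 0.25 = 12.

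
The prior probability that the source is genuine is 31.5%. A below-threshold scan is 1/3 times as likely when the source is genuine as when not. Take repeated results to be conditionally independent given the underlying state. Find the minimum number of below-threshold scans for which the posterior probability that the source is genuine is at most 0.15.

Prior odds = 0.315/0.685 = 63/137.
Likelihood ratio per below-threshold scan = 1/3.
Target posterior odds = 0.15/0.85 = 3/17.
Require (1/3)ⁿ ≤ 3/17 ÷ (63/137) = 137/357.
(1/3)¹ = 1/3, which is already at or below the required 137/357; so n = 1.

1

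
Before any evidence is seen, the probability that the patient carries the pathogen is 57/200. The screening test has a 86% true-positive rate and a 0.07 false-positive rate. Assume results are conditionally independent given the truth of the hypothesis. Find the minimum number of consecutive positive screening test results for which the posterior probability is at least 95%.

2

Prior odds = 0.285/0.715 = 57/143.
Likelihood ratio of a positive result = 0.86/0.07 = 86/7.
Target posterior odds = 0.95/0.05 = 19.
Require (86/7)ⁿ ≥ 19 ÷ (57/143) = 143/3.
(86/7)¹ = 86/7 falls short of 143/3 but (86/7)² = 7396/49 reaches it, so n = 2.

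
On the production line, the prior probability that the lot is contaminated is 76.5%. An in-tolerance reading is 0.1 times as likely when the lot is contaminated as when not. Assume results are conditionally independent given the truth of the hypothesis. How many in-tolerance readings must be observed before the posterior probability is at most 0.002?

Prior odds: 0.765 ÷ 0.235 = 153/47.
Likelihood ratio per in-tolerance reading = 0.1.
Target odds: 0.002 ÷ 0.998 = 1/499.
Need (153/47) × 0.1ⁿ ≤ 1/499, i.e. 0.1ⁿ ≤ 47/76347.
0.1³ = 0.001 is still above 47/76347 but 0.1⁴ = 0.0001 is at or below it, so n = 4.

4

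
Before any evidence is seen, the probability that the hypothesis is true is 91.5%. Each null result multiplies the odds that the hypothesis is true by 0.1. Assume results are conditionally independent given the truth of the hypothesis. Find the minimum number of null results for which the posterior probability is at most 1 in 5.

2

Prior odds: 0.915 ÷ 0.085 = 183/17.
Likelihood ratio per null result = 0.1.
Target odds: 0.2 ÷ 0.8 = 0.25.
Need (183/17) × 0.1ⁿ ≤ 0.25, i.e. 0.1ⁿ ≤ 17/732.
0.1¹ = 0.1 is still above 17/732 but 0.1² = 0.01 is at or below it, so n = 2.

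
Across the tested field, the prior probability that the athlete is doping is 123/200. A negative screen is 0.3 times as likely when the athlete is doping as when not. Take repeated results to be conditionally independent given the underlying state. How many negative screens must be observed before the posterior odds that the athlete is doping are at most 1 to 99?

5

Prior odds: 0.615 ÷ 0.385 = 123/77.
Likelihood ratio per negative screen = 0.3.
Target odds = 1/99.
Need (123/77) × 0.3ⁿ ≤ 1/99, i.e. 0.3ⁿ ≤ 7/1107.
0.3⁴ = 0.0081 is still above 7/1107 but 0.3⁵ = 243/100000 is at or below it, so n = 5.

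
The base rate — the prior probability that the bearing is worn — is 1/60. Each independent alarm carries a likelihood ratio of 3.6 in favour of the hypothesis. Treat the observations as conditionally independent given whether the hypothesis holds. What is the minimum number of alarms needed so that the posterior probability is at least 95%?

Prior odds = (1/60)/(59/60) = 1/59.
Likelihood ratio per alarm = 3.6.
Target posterior odds = 0.95/0.05 = 19.
Need (1/59) × 3.6ⁿ ≥ 19, i.e. 3.6ⁿ ≥ 1121.
3.6⁵ = 604.66176 falls short of 1121 but 3.6⁶ = 34012224/15625 reaches it, so n = 6.

6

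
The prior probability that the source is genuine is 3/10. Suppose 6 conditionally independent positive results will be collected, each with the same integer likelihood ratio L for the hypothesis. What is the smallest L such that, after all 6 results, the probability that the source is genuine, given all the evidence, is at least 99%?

Prior odds = 0.3/0.7 = 3/7.
Target odds = 0.99/0.01 = 99.
Need L⁶ ≥ 99 ÷ (3/7) = 231.
2⁶ = 64 < 231 ≤ 729 = 3⁶, so L = 3.

3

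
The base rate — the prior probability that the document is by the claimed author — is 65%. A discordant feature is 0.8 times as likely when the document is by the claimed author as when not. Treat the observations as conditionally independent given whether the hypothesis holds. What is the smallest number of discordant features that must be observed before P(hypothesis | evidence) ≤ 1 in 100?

Prior odds: 0.65 ÷ 0.35 = 13/7.
Likelihood ratio per discordant feature = 0.8.
Target posterior odds = 0.01/0.99 = 1/99.
Need (13/7) × 0.8ⁿ ≤ 1/99, i.e. 0.8ⁿ ≤ 7/1287.
0.8²³ ≈0.00590296 is still above 7/1287 but 0.8²⁴ ≈0.00472237 is at or below it, so n = 24.

24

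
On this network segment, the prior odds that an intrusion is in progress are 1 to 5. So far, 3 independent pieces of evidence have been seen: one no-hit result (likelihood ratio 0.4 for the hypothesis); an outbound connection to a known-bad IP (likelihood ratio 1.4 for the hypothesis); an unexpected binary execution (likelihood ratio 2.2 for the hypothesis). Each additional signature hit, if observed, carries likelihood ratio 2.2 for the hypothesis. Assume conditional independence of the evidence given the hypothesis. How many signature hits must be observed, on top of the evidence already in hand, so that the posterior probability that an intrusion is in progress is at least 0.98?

7

Prior odds = 0.2.
Combined Bayes factor of the evidence already in hand = 0.4 × 1.4 × 2.2 = 1.232.
Odds after that evidence = 0.2 × 1.232 = 0.2464.
Target odds = 0.98/0.02 = 49.
Need 2.2ⁿ ≥ 49 ÷ 0.2464 = 4375/22.
2.2⁶ = 1771561/15625 falls short of 4375/22 but 2.2⁷ = 19487171/78125 reaches it, so n = 7.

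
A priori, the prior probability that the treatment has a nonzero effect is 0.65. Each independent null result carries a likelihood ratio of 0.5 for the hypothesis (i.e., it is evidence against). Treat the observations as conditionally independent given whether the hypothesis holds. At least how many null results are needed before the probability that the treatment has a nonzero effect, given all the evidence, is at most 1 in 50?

Prior odds: 0.65 ÷ 0.35 = 13/7.
Likelihood ratio per null result = 0.5.
Target odds: 0.02 ÷ 0.98 = 1/49.
Need (13/7) × 0.5ⁿ ≤ 1/49, i.e. 0.5ⁿ ≤ 1/91.
0.5⁶ = 0.015625 is still above 1/91 but 0.5⁷ = 0.0078125 is at or below it, so n = 7.

7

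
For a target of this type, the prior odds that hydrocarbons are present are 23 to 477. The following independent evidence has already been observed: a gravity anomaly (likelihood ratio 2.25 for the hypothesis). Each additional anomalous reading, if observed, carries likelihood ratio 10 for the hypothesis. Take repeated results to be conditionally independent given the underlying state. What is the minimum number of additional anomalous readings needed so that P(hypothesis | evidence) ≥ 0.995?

4

Prior odds = 23/477.
Bayes factor of the evidence already in hand = 2.25.
Odds after that evidence = (23/477) × 2.25 = 23/212.
Target odds = 0.995/0.005 = 199.
Need 10ⁿ ≥ 199 ÷ (23/212) = 42188/23.
10³ = 1000 falls short of 42188/23 but 10⁴ = 10000 reaches it, so n = 4.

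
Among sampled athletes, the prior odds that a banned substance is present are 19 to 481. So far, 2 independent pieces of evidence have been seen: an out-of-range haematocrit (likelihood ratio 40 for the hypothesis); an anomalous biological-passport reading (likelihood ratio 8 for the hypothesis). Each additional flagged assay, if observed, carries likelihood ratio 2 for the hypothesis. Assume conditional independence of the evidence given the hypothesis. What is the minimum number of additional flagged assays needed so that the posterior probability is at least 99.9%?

Prior odds = 19/481.
Combined Bayes factor of the evidence already in hand = 40 × 8 = 320.
Odds after that evidence = (19/481) × 320 = 6080/481.
Target odds = 0.999/0.001 = 999.
Need 2ⁿ ≥ 999 ÷ (6080/481) = 480519/6080.
2⁶ = 64 falls short of 480519/6080 but 2⁷ = 128 reaches it, so n = 7.

7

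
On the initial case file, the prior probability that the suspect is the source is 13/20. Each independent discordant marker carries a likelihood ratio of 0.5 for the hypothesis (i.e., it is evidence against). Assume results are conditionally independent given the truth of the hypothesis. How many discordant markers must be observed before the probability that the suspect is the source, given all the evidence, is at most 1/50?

7

Prior odds: 0.65 ÷ 0.35 = 13/7.
Likelihood ratio per discordant marker = 0.5.
Target posterior odds = 0.02/0.98 = 1/49.
Need (13/7) × 0.5ⁿ ≤ 1/49, i.e. 0.5ⁿ ≤ 1/91.
0.5⁶ = 0.015625 is still above 1/91 but 0.5⁷ = 0.0078125 is at or below it, so n = 7.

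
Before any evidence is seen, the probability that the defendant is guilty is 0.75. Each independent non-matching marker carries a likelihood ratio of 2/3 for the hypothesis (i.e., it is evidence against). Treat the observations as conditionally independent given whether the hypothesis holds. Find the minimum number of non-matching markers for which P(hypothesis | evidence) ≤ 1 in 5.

7

Prior odds: 0.75 ÷ 0.25 = 3.
Likelihood ratio per non-matching marker = 2/3.
Target odds: 0.2 ÷ 0.8 = 0.25.
Require (2/3)ⁿ ≤ 0.25 ÷ 3 = 1/12.
(2/3)⁶ = 64/729 is still above 1/12 but (2/3)⁷ = 128/2187 is at or below it, so n = 7.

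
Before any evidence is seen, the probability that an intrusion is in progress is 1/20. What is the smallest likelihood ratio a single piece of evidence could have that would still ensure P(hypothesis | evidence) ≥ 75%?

Prior odds = 0.05/0.95 = 1/19.
Target odds = 0.75/0.25 = 3.
Required Bayes factor = 3 ÷ (1/19) = 57.

57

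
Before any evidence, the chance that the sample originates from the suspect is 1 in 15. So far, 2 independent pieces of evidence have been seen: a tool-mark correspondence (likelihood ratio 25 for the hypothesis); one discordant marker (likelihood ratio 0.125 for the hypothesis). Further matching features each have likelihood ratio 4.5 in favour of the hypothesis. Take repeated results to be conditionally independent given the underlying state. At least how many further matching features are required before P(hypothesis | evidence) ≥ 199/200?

5

Prior odds = (1/15)/(14/15) = 1/14.
Combined Bayes factor of the evidence already in hand = 25 × 0.125 = 3.125.
Odds after that evidence = (1/14) × 3.125 = 25/112.
Target odds = 0.995/0.005 = 199.
Need 4.5ⁿ ≥ 199 ÷ (25/112) = 891.52.
4.5⁴ = 410.0625 falls short of 891.52 but 4.5⁵ = 1845.28125 reaches it, so n = 5.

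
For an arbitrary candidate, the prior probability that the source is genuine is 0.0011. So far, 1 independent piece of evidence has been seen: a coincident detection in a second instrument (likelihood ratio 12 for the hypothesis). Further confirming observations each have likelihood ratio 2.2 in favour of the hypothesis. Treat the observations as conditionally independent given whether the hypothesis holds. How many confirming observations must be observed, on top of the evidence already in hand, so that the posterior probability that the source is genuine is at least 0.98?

Prior odds = 0.0011/0.9989 = 11/9989.
Bayes factor of the evidence already in hand = 12.
Odds after that evidence = (11/9989) × 12 = 132/9989.
Target odds = 0.98/0.02 = 49.
Need 2.2ⁿ ≥ 49 ÷ (132/9989) = 489461/132.
2.2¹⁰ ≈2655.99 falls short of 489461/132 but 2.2¹¹ ≈5843.18 reaches it, so n = 11.

11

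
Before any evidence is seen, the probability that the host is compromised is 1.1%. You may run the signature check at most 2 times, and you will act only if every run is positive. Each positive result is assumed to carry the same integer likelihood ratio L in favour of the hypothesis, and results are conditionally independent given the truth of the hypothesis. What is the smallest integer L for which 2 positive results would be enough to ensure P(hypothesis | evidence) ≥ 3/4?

17

Prior odds = 0.011/0.989 = 11/989.
Target odds = 0.75/0.25 = 3.
Need L² ≥ 3 ÷ (11/989) = 2967/11.
16² = 256 < 2967/11 ≤ 289 = 17², so L = 17.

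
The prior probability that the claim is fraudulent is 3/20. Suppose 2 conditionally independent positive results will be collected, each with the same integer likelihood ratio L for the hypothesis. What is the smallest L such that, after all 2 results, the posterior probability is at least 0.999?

76

Prior odds = 0.15/0.85 = 3/17.
Target odds = 0.999/0.001 = 999.
Need L² ≥ 999 ÷ (3/17) = 5661.
75² = 5625 < 5661 ≤ 5776 = 76², so L = 76.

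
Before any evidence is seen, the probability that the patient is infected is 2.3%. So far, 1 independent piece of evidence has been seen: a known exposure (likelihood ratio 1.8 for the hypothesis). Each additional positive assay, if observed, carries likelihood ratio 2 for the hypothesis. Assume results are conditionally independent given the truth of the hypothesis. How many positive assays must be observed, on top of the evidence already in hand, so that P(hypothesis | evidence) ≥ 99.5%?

Prior odds = 0.023/0.977 = 23/977.
Bayes factor of the evidence already in hand = 1.8.
Odds after that evidence = (23/977) × 1.8 = 207/4885.
Target odds = 0.995/0.005 = 199.
Need 2ⁿ ≥ 199 ÷ (207/4885) = 972115/207.
2¹² = 4096 falls short of 972115/207 but 2¹³ = 8192 reaches it, so n = 13.

13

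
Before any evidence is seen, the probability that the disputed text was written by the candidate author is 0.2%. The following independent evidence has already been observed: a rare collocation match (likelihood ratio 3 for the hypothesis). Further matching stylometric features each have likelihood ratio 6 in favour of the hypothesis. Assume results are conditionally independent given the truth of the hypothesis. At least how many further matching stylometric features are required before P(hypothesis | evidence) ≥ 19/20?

Prior odds = 0.002/0.998 = 1/499.
Bayes factor of the evidence already in hand = 3.
Odds after that evidence = (1/499) × 3 = 3/499.
Target odds = 0.95/0.05 = 19.
Need 6ⁿ ≥ 19 ÷ (3/499) = 9481/3.
6⁴ = 1296 falls short of 9481/3 but 6⁵ = 7776 reaches it, so n = 5.

5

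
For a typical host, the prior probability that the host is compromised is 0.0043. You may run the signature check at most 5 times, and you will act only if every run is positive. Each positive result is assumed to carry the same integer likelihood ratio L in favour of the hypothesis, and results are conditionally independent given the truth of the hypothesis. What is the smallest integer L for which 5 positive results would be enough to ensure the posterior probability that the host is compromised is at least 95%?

6

Prior odds = 0.0043/0.9957 = 43/9957.
Target odds = 0.95/0.05 = 19.
Need L⁵ ≥ 19 ÷ (43/9957) = 189183/43.
5⁵ = 3125 < 189183/43 ≤ 7776 = 6⁵, so L = 6.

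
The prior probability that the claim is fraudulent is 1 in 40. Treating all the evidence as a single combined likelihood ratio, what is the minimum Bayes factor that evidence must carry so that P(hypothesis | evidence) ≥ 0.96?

Prior odds = 0.025/0.975 = 1/39.
Target odds = 0.96/0.04 = 24.
Required Bayes factor = 24 ÷ (1/39) = 936.

936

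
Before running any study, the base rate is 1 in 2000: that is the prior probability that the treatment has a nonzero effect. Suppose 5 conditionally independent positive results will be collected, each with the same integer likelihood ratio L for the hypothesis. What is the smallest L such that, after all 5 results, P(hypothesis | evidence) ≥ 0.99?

12

Prior odds = 0.0005/0.9995 = 1/1999.
Target odds = 0.99/0.01 = 99.
Need L⁵ ≥ 99 ÷ (1/1999) = 197901.
11⁵ = 161051 < 197901 ≤ 248832 = 12⁵, so L = 12.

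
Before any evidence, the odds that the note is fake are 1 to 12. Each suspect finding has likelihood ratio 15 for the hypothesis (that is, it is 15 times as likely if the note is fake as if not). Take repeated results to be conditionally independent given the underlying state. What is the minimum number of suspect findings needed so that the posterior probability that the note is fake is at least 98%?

Prior odds = 1/12.
Likelihood ratio per suspect finding = 15.
Target odds: 0.98 ÷ 0.02 = 49.
Require 15ⁿ ≥ 49 ÷ (1/12) = 588.
15² = 225 falls short of 588 but 15³ = 3375 reaches it, so n = 3.

3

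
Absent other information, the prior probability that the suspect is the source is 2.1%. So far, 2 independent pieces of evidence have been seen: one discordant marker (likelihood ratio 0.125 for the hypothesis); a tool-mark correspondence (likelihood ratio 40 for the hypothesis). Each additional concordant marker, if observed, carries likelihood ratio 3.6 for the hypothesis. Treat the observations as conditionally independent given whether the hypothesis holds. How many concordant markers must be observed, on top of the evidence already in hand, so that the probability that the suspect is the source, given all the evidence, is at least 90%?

Prior odds = 0.021/0.979 = 21/979.
Combined Bayes factor of the evidence already in hand = 0.125 × 40 = 5.
Odds after that evidence = (21/979) × 5 = 105/979.
Target odds = 0.9/0.1 = 9.
Need 3.6ⁿ ≥ 9 ÷ (105/979) = 2937/35.
3.6³ = 46.656 falls short of 2937/35 but 3.6⁴ = 167.9616 reaches it, so n = 4.

4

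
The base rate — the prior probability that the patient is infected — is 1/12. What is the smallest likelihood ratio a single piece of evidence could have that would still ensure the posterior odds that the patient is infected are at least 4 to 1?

Prior odds = (1/12)/(11/12) = 1/11.
Target odds = 4.
Required Bayes factor = 4 ÷ (1/11) = 44.

44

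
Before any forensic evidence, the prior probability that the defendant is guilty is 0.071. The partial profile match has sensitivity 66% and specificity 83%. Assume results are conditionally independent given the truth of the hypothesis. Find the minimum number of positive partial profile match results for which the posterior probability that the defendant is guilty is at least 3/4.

Prior odds = 0.071/0.929 = 71/929.
False-positive rate = 1 − 0.83 = 0.17; likelihood ratio of a positive = 0.66/0.17 = 66/17.
Target posterior odds = 0.75/0.25 = 3.
Need (71/929) × (66/17)ⁿ ≥ 3, i.e. (66/17)ⁿ ≥ 2787/71.
(66/17)² = 4356/289 falls short of 2787/71 but (66/17)³ = 287496/4913 reaches it, so n = 3.

3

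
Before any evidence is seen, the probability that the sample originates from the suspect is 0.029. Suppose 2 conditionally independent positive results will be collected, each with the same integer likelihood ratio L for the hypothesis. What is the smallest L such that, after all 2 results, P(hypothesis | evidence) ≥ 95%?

26

Prior odds = 0.029/0.971 = 29/971.
Target odds = 0.95/0.05 = 19.
Need L² ≥ 19 ÷ (29/971) = 18449/29.
25² = 625 < 18449/29 ≤ 676 = 26², so L = 26.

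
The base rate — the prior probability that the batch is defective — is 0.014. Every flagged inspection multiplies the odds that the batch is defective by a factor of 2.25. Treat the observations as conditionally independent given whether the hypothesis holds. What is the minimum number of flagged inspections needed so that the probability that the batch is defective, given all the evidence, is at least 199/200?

Prior odds = 0.014/0.986 = 7/493.
Likelihood ratio per flagged inspection = 2.25.
Target posterior odds = 0.995/0.005 = 199.
Need (7/493) × 2.25ⁿ ≥ 199, i.e. 2.25ⁿ ≥ 98107/7.
2.25¹¹ ≈7481.83 falls short of 98107/7 but 2.25¹² ≈16834.1 reaches it, so n = 12.

12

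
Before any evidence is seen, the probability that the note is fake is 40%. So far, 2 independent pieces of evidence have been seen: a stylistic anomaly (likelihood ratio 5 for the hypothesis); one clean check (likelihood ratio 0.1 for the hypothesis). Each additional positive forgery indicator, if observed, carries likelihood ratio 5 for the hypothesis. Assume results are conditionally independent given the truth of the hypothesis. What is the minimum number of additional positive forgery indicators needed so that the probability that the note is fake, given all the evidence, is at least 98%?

Prior odds = 0.4/0.6 = 2/3.
Combined Bayes factor of the evidence already in hand = 5 × 0.1 = 0.5.
Odds after that evidence = (2/3) × 0.5 = 1/3.
Target odds = 0.98/0.02 = 49.
Need 5ⁿ ≥ 49 ÷ (1/3) = 147.
5³ = 125 falls short of 147 but 5⁴ = 625 reaches it, so n = 4.

4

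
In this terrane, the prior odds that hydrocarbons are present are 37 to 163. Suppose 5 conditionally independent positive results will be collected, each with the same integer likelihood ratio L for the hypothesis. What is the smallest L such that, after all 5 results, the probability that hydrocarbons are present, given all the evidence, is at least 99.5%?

4

Prior odds = 37/163.
Target odds = 0.995/0.005 = 199.
Need L⁵ ≥ 199 ÷ (37/163) = 32437/37.
3⁵ = 243 < 32437/37 ≤ 1024 = 4⁵, so L = 4.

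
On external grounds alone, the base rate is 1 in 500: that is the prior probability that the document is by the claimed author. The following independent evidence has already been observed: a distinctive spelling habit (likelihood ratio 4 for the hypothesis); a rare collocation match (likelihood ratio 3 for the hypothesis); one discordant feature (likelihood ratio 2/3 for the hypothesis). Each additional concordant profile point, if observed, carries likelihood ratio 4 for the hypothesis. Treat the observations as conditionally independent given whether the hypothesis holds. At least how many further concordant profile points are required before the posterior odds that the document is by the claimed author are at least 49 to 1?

6

Prior odds = 0.002/0.998 = 1/499.
Combined Bayes factor of the evidence already in hand = 4 × 3 × (2/3) = 8.
Odds after that evidence = (1/499) × 8 = 8/499.
Target odds = 49.
Need 4ⁿ ≥ 49 ÷ (8/499) = 3056.375.
4⁵ = 1024 falls short of 3056.375 but 4⁶ = 4096 reaches it, so n = 6.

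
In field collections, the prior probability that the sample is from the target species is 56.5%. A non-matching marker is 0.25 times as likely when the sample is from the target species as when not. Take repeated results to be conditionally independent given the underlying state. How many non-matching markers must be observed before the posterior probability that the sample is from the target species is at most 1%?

4

Prior odds: 0.565 ÷ 0.435 = 113/87.
Likelihood ratio per non-matching marker = 0.25.
Target odds: 0.01 ÷ 0.99 = 1/99.
Require 0.25ⁿ ≤ 1/99 ÷ (113/87) = 29/3729.
0.25³ = 0.015625 is still above 29/3729 but 0.25⁴ = 0.00390625 is at or below it, so n = 4.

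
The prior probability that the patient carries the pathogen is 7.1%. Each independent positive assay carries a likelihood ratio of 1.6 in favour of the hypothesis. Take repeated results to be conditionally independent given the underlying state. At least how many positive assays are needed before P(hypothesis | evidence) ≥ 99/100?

Prior odds: 0.071 ÷ 0.929 = 71/929.
Likelihood ratio per positive assay = 1.6.
Target odds: 0.99 ÷ 0.01 = 99.
Require 1.6ⁿ ≥ 99 ÷ (71/929) = 91971/71.
1.6¹⁵ ≈1152.92 falls short of 91971/71 but 1.6¹⁶ ≈1844.67 reaches it, so n = 16.

16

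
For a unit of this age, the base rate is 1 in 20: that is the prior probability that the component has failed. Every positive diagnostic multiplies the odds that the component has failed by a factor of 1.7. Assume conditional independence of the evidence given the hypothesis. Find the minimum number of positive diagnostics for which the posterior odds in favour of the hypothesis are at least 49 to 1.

Prior odds = 0.05/0.95 = 1/19.
Likelihood ratio per positive diagnostic = 1.7.
Target odds = 49.
Need (1/19) × 1.7ⁿ ≥ 49, i.e. 1.7ⁿ ≥ 931.
1.7¹² ≈582.622 falls short of 931 but 1.7¹³ ≈990.458 reaches it, so n = 13.

13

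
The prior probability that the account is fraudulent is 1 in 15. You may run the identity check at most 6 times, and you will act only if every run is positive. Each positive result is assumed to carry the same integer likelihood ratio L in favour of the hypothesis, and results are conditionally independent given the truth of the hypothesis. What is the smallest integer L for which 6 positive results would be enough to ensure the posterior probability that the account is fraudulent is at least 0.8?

Prior odds = (1/15)/(14/15) = 1/14.
Target odds = 0.8/0.2 = 4.
Need L⁶ ≥ 4 ÷ (1/14) = 56.
1⁶ = 1 < 56 ≤ 64 = 2⁶, so L = 2.

2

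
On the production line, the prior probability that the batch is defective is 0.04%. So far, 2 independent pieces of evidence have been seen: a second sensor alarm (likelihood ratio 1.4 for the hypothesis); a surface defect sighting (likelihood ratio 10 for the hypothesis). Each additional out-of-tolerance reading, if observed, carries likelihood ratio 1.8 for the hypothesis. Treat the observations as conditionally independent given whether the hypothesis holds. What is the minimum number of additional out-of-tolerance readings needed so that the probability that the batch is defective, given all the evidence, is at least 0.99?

Prior odds = 0.0004/0.9996 = 1/2499.
Combined Bayes factor of the evidence already in hand = 1.4 × 10 = 14.
Odds after that evidence = (1/2499) × 14 = 2/357.
Target odds = 0.99/0.01 = 99.
Need 1.8ⁿ ≥ 99 ÷ (2/357) = 17671.5.
1.8¹⁶ ≈12144 falls short of 17671.5 but 1.8¹⁷ ≈21859.1 reaches it, so n = 17.

17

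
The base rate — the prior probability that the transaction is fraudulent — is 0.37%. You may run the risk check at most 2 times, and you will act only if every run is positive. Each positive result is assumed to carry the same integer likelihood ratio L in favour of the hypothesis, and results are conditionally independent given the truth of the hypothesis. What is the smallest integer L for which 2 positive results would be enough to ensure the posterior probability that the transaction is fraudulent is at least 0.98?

Prior odds = 0.0037/0.9963 = 37/9963.
Target odds = 0.98/0.02 = 49.
Need L² ≥ 49 ÷ (37/9963) = 488187/37.
114² = 12996 < 488187/37 ≤ 13225 = 115², so L = 115.

115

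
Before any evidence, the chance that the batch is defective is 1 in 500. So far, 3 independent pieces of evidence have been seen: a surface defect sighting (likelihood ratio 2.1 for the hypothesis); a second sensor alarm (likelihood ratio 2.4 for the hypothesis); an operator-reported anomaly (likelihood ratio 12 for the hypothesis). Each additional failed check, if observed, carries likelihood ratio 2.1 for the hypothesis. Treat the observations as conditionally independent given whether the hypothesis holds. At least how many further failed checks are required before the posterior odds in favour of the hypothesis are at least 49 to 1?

Prior odds = 0.002/0.998 = 1/499.
Combined Bayes factor of the evidence already in hand = 2.1 × 2.4 × 12 = 60.48.
Odds after that evidence = (1/499) × 60.48 = 1512/12475.
Target odds = 49.
Need 2.1ⁿ ≥ 49 ÷ (1512/12475) = 87325/216.
2.1⁸ ≈378.229 falls short of 87325/216 but 2.1⁹ ≈794.28 reaches it, so n = 9.

9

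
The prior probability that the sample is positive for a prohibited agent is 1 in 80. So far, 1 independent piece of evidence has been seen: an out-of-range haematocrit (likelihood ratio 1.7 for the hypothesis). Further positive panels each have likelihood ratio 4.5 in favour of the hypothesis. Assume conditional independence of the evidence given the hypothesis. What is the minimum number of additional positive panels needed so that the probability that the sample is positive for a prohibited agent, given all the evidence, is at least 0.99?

Prior odds = 0.0125/0.9875 = 1/79.
Bayes factor of the evidence already in hand = 1.7.
Odds after that evidence = (1/79) × 1.7 = 17/790.
Target odds = 0.99/0.01 = 99.
Need 4.5ⁿ ≥ 99 ÷ (17/790) = 78210/17.
4.5⁵ = 1845.28125 falls short of 78210/17 but 4.5⁶ = 8303.765625 reaches it, so n = 6.

6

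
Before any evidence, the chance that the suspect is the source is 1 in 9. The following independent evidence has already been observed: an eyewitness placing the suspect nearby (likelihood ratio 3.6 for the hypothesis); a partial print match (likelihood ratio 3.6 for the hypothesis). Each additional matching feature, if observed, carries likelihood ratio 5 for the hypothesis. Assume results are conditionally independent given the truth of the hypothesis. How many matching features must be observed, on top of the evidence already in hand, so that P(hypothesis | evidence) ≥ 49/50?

Prior odds = (1/9)/(8/9) = 0.125.
Combined Bayes factor of the evidence already in hand = 3.6 × 3.6 = 12.96.
Odds after that evidence = 0.125 × 12.96 = 1.62.
Target odds = 0.98/0.02 = 49.
Need 5ⁿ ≥ 49 ÷ 1.62 = 2450/81.
5² = 25 falls short of 2450/81 but 5³ = 125 reaches it, so n = 3.

3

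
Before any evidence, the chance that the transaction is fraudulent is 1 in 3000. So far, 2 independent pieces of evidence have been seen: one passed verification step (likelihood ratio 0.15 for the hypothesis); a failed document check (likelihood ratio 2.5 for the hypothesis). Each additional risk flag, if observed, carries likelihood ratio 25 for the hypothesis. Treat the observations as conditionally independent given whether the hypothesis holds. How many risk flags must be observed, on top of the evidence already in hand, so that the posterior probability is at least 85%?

Prior odds = (1/3000)/(2999/3000) = 1/2999.
Combined Bayes factor of the evidence already in hand = 0.15 × 2.5 = 0.375.
Odds after that evidence = (1/2999) × 0.375 = 3/23992.
Target odds = 0.85/0.15 = 17/3.
Need 25ⁿ ≥ 17/3 ÷ (3/23992) = 407864/9.
25³ = 15625 falls short of 407864/9 but 25⁴ = 390625 reaches it, so n = 4.

4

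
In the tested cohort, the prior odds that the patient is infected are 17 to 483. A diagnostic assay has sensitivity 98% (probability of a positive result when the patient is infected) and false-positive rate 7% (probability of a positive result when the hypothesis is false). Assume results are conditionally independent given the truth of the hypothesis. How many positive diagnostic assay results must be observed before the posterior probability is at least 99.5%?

4

Prior odds = 17/483.
Likelihood ratio of a positive result = 0.98/0.07 = 14.
Target odds: 0.995 ÷ 0.005 = 199.
Need (17/483) × 14ⁿ ≥ 199, i.e. 14ⁿ ≥ 96117/17.
14³ = 2744 falls short of 96117/17 but 14⁴ = 38416 reaches it, so n = 4.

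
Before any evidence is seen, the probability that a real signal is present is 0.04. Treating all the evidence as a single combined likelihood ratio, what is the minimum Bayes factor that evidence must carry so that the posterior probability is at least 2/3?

48

Prior odds = 0.04/0.96 = 1/24.
Target odds = (2/3)/(1/3) = 2.
Required Bayes factor = 2 ÷ (1/24) = 48.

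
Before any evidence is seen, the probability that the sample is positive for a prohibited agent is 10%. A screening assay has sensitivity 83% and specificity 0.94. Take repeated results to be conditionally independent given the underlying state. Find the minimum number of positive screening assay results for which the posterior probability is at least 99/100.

Prior odds: 0.1 ÷ 0.9 = 1/9.
False-positive rate = 1 − 0.94 = 0.06; likelihood ratio of a positive = 0.83/0.06 = 83/6.
Target odds: 0.99 ÷ 0.01 = 99.
Require (83/6)ⁿ ≥ 99 ÷ (1/9) = 891.
(83/6)² = 6889/36 falls short of 891 but (83/6)³ = 571787/216 reaches it, so n = 3.

3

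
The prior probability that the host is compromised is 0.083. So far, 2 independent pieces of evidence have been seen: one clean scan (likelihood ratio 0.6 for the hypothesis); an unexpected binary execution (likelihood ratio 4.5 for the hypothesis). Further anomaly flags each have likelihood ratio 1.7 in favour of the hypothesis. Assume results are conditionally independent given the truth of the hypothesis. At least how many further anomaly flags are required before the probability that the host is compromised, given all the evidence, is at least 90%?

Prior odds = 0.083/0.917 = 83/917.
Combined Bayes factor of the evidence already in hand = 0.6 × 4.5 = 2.7.
Odds after that evidence = (83/917) × 2.7 = 2241/9170.
Target odds = 0.9/0.1 = 9.
Need 1.7ⁿ ≥ 9 ÷ (2241/9170) = 9170/249.
1.7⁶ = 24137569/1000000 falls short of 9170/249 but 1.7⁷ = 410338673/10000000 reaches it, so n = 7.

7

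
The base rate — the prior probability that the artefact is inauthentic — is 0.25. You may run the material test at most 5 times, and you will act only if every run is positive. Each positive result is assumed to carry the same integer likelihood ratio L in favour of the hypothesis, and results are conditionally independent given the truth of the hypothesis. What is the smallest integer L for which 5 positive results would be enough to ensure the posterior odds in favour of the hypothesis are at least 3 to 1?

Prior odds = 0.25/0.75 = 1/3.
Target odds = 3.
Need L⁵ ≥ 3 ÷ (1/3) = 9.
1⁵ = 1 < 9 ≤ 32 = 2⁵, so L = 2.

2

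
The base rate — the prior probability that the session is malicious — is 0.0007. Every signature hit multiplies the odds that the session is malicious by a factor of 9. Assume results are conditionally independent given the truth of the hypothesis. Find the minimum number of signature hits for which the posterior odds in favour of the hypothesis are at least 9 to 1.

5

Prior odds = 0.0007/0.9993 = 7/9993.
Likelihood ratio per signature hit = 9.
Target odds = 9.
Need (7/9993) × 9ⁿ ≥ 9, i.e. 9ⁿ ≥ 89937/7.
9⁴ = 6561 falls short of 89937/7 but 9⁵ = 59049 reaches it, so n = 5.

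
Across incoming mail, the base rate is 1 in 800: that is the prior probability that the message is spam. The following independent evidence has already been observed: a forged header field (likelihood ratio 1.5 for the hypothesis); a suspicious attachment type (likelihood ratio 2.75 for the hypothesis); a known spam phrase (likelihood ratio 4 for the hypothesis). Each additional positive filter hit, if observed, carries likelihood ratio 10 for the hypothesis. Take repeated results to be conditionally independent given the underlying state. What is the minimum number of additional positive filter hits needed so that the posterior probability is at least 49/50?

4

Prior odds = 0.00125/0.99875 = 1/799.
Combined Bayes factor of the evidence already in hand = 1.5 × 2.75 × 4 = 16.5.
Odds after that evidence = (1/799) × 16.5 = 33/1598.
Target odds = 0.98/0.02 = 49.
Need 10ⁿ ≥ 49 ÷ (33/1598) = 78302/33.
10³ = 1000 falls short of 78302/33 but 10⁴ = 10000 reaches it, so n = 4.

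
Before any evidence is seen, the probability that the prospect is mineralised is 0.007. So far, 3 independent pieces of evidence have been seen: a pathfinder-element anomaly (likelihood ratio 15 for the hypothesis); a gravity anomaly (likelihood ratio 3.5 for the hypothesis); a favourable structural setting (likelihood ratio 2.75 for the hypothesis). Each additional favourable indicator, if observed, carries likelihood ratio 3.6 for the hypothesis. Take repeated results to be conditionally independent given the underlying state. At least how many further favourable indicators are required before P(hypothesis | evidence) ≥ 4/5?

Prior odds = 0.007/0.993 = 7/993.
Combined Bayes factor of the evidence already in hand = 15 × 3.5 × 2.75 = 144.375.
Odds after that evidence = (7/993) × 144.375 = 2695/2648.
Target odds = 0.8/0.2 = 4.
Need 3.6ⁿ ≥ 4 ÷ (2695/2648) = 10592/2695.
3.6¹ = 3.6 falls short of 10592/2695 but 3.6² = 12.96 reaches it, so n = 2.

2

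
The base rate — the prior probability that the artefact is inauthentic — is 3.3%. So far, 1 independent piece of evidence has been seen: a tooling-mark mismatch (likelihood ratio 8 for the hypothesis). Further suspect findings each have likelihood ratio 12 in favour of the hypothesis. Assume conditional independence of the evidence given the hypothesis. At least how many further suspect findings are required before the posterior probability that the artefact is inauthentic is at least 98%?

Prior odds = 0.033/0.967 = 33/967.
Bayes factor of the evidence already in hand = 8.
Odds after that evidence = (33/967) × 8 = 264/967.
Target odds = 0.98/0.02 = 49.
Need 12ⁿ ≥ 49 ÷ (264/967) = 47383/264.
12² = 144 falls short of 47383/264 but 12³ = 1728 reaches it, so n = 3.

3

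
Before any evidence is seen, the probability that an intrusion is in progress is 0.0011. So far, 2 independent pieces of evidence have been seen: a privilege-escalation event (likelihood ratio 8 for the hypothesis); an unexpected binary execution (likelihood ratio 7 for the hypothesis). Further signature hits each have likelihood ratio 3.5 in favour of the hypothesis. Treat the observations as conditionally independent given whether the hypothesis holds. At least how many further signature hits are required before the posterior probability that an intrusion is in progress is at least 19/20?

5

Prior odds = 0.0011/0.9989 = 11/9989.
Combined Bayes factor of the evidence already in hand = 8 × 7 = 56.
Odds after that evidence = (11/9989) × 56 = 88/1427.
Target odds = 0.95/0.05 = 19.
Need 3.5ⁿ ≥ 19 ÷ (88/1427) = 27113/88.
3.5⁴ = 150.0625 falls short of 27113/88 but 3.5⁵ = 525.21875 reaches it, so n = 5.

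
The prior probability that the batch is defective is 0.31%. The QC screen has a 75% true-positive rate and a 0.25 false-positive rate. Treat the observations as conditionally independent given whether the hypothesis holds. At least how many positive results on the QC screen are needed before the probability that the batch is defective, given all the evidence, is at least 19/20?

Prior odds = 0.0031/0.9969 = 31/9969.
Likelihood ratio of a positive result = 0.75/0.25 = 3.
Target odds: 0.95 ÷ 0.05 = 19.
Require 3ⁿ ≥ 19 ÷ (31/9969) = 189411/31.
3⁷ = 2187 falls short of 189411/31 but 3⁸ = 6561 reaches it, so n = 8.

8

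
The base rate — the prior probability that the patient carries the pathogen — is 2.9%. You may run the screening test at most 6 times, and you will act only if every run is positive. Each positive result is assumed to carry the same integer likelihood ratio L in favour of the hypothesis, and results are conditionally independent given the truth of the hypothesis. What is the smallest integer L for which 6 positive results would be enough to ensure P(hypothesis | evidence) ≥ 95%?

3

Prior odds = 0.029/0.971 = 29/971.
Target odds = 0.95/0.05 = 19.
Need L⁶ ≥ 19 ÷ (29/971) = 18449/29.
2⁶ = 64 < 18449/29 ≤ 729 = 3⁶, so L = 3.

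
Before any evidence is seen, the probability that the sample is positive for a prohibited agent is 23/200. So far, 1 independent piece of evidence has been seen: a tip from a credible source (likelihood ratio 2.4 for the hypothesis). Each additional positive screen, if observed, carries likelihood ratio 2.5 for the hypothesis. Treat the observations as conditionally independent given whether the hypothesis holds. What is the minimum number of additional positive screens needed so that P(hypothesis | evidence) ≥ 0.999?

Prior odds = 0.115/0.885 = 23/177.
Bayes factor of the evidence already in hand = 2.4.
Odds after that evidence = (23/177) × 2.4 = 92/295.
Target odds = 0.999/0.001 = 999.
Need 2.5ⁿ ≥ 999 ÷ (92/295) = 294705/92.
2.5⁸ = 390625/256 falls short of 294705/92 but 2.5⁹ = 1953125/512 reaches it, so n = 9.

9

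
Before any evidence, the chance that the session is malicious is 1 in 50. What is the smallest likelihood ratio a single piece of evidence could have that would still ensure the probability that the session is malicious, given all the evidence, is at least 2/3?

Prior odds = 0.02/0.98 = 1/49.
Target odds = (2/3)/(1/3) = 2.
Required Bayes factor = 2 ÷ (1/49) = 98.

98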